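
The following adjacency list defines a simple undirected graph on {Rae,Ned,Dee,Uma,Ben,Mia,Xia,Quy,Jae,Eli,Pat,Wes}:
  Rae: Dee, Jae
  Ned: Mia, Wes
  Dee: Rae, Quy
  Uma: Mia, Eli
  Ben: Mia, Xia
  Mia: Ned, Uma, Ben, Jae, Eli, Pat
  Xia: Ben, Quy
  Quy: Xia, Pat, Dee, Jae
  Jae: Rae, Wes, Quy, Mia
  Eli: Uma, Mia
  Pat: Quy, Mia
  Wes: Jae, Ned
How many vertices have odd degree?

0

Degrees: Rae:2, Ned:2, Dee:2, Uma:2, Ben:2, Mia:6, Xia:2, Quy:4, Jae:4, Eli:2, Pat:2, Wes:2
Odd-degree vertices: none.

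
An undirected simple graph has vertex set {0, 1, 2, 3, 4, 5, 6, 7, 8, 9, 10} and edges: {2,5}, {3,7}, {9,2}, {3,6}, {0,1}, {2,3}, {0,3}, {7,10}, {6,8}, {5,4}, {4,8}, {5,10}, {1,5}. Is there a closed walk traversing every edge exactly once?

Degrees: 0:2, 1:2, 2:3, 3:4, 4:2, 5:4, 6:2, 7:2, 8:2, 9:1, 10:2
Vertices with odd degree: 2, 9. An Eulerian circuit requires all degrees even.

No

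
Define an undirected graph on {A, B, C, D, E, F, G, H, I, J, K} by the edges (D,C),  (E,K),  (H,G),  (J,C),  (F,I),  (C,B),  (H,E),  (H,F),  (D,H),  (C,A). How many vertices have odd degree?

6

Degrees: A:1, B:1, C:4, D:2, E:2, F:2, G:1, H:4, I:1, J:1, K:1
Odd-degree vertices: A, B, G, I, J, K.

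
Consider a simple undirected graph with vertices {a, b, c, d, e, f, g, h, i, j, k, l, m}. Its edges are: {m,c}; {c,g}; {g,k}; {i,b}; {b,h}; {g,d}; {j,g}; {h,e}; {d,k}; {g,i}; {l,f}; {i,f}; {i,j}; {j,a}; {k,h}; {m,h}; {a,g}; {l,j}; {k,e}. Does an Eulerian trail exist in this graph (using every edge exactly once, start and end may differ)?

Yes

Degrees: a:2, b:2, c:2, d:2, e:2, f:2, g:6, h:4, i:4, j:4, k:4, l:2, m:2
Odd-degree vertices: none (0 total).
With 0 odd-degree vertices and all edges in one connected piece, an Eulerian trail exists.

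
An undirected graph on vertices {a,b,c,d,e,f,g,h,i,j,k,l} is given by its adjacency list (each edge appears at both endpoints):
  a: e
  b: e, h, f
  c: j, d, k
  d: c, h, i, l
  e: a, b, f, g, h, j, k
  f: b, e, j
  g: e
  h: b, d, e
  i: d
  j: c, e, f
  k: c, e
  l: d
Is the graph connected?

Yes

A breadth-first search from a visits a, e, h, k, g, j, f, b, d, c, l, i — all 12 vertices — so the graph is connected.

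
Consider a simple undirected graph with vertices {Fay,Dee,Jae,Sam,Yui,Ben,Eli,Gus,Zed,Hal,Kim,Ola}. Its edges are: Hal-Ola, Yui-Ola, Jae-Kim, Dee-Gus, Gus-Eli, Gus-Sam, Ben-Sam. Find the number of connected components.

5

Component: {Fay}
Component: {Zed}
Component: {Jae, Kim}
Component: {Yui, Hal, Ola}
Component: {Dee, Sam, Ben, Eli, Gus}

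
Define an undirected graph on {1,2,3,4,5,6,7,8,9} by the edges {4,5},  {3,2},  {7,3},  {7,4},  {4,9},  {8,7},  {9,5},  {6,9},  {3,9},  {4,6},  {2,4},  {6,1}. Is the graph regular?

No

Degrees: 1:1, 2:2, 3:3, 4:5, 5:2, 6:3, 7:3, 8:1, 9:4
Vertex 1 has degree 1 while 4 has degree 5, so the graph is not regular.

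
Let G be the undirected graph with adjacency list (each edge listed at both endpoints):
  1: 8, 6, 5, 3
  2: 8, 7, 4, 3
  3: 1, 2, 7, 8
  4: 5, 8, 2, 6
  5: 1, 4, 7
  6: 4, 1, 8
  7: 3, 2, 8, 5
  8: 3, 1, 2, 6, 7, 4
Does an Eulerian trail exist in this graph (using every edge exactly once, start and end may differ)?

Degrees: 1:4, 2:4, 3:4, 4:4, 5:3, 6:3, 7:4, 8:6
Odd-degree vertices: 5, 6 (2 total).
The non-isolated vertices are connected and exactly 2 have odd degree, so an Eulerian trail exists (from 5 to 6).

Yes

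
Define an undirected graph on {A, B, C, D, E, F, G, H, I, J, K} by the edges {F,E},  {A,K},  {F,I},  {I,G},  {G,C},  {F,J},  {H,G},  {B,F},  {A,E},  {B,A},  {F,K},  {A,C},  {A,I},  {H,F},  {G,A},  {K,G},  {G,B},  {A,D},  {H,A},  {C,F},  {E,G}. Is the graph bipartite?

A-G-K-A is an odd cycle (length 3), and a bipartite graph can contain only even cycles.

No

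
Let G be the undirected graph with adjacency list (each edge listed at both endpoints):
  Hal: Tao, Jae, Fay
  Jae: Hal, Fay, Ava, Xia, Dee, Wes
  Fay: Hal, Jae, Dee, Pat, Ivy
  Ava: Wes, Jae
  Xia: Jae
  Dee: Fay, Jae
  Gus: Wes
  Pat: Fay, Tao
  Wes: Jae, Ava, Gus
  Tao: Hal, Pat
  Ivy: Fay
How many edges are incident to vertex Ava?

Neighbors of Ava: Jae, Wes.

2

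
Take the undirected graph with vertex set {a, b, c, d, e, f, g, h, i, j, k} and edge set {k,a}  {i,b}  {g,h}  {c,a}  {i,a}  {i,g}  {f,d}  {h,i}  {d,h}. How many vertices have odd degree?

Degrees: a:3, b:1, c:1, d:2, e:0, f:1, g:2, h:3, i:4, j:0, k:1
Odd-degree vertices: a, b, c, f, h, k.

6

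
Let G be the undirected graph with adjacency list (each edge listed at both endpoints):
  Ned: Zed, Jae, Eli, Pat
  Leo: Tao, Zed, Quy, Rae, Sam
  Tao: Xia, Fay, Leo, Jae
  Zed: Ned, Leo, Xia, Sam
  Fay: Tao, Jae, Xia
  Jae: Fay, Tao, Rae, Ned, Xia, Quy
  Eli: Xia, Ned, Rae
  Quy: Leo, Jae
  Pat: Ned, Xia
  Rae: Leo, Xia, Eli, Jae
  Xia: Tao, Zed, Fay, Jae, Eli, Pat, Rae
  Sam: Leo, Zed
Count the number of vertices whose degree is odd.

4

Degrees: Ned:4, Leo:5, Tao:4, Zed:4, Fay:3, Jae:6, Eli:3, Quy:2, Pat:2, Rae:4, Xia:7, Sam:2
Odd-degree vertices: Leo, Fay, Eli, Xia.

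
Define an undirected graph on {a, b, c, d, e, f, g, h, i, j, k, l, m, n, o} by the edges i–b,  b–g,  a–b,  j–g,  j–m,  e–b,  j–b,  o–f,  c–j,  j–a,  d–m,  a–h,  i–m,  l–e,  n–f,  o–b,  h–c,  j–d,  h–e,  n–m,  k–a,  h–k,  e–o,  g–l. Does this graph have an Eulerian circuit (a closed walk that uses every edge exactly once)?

No

Degrees: a:4, b:6, c:2, d:2, e:4, f:2, g:3, h:4, i:2, j:6, k:2, l:2, m:4, n:2, o:3
g, o have odd degree; an Eulerian circuit needs every degree to be even, so none exists.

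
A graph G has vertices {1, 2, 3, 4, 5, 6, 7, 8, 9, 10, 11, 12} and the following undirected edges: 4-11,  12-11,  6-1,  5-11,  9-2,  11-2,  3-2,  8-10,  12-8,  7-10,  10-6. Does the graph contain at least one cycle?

No

|V| = 12, |E| = 11, number of components = 1.
A forest on 12 vertices with 1 component has exactly 11 edges, which matches — so no cycle.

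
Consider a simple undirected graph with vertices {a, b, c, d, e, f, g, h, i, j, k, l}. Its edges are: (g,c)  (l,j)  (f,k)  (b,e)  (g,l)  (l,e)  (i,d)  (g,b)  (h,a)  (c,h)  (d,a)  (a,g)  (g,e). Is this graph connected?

Component: {f, k}
Component: {a, b, c, d, e, g, h, i, j, l}
No edge joins these 2 groups, so the graph is disconnected.

No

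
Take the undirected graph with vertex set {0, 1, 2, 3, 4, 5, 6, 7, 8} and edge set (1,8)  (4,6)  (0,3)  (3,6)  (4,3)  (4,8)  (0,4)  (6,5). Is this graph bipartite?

No

0-3-4-0 is an odd cycle (length 3), and a bipartite graph can contain only even cycles.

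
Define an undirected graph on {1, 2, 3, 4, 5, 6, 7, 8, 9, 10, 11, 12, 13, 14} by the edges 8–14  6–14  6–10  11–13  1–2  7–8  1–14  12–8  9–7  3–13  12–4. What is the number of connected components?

3

Component: {5}
Component: {3, 11, 13}
Component: {1, 2, 4, 6, 7, 8, 9, 10, 12, 14}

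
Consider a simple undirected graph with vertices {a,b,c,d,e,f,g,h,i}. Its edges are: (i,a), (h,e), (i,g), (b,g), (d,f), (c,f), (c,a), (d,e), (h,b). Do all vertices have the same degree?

Yes

Degrees: a:2, b:2, c:2, d:2, e:2, f:2, g:2, h:2, i:2
All degrees equal 2; the graph is regular.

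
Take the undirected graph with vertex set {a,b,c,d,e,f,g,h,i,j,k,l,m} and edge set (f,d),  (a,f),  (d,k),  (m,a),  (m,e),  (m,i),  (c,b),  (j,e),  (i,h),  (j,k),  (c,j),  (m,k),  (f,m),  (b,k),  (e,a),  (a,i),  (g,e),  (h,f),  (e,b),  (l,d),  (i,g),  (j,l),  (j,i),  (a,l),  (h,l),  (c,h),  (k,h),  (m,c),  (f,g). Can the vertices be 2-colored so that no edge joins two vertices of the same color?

No

The cycle f-a-m-f has length 3, which is odd, so the graph is not bipartite.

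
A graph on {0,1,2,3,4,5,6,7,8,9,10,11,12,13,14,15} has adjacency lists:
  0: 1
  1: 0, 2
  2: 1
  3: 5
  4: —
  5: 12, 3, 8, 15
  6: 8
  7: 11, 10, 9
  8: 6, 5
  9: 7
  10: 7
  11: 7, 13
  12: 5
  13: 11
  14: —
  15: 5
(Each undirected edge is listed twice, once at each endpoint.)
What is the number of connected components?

5

Component: {4}
Component: {14}
Component: {0, 1, 2}
Component: {7, 9, 10, 11, 13}
Component: {3, 5, 6, 8, 12, 15}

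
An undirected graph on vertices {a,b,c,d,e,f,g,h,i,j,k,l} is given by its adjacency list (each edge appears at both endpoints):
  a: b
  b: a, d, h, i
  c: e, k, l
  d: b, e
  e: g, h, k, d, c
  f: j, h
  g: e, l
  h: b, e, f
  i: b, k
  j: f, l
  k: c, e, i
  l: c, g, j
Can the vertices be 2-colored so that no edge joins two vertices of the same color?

No

The cycle c-k-e-c has length 3, which is odd, so the graph is not bipartite.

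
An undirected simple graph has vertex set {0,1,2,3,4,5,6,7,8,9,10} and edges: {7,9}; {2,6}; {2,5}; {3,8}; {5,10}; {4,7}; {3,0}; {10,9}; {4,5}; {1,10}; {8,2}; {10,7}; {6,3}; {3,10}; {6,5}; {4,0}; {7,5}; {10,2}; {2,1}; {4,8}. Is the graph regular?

Degrees: 0:2, 1:2, 2:5, 3:4, 4:4, 5:5, 6:3, 7:4, 8:3, 9:2, 10:6
Vertex 0 has degree 2 while 10 has degree 6, so the graph is not regular.

No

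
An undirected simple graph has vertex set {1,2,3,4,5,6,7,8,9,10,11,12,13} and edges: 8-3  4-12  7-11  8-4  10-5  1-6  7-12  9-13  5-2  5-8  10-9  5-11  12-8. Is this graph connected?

Component: {1, 6}
Component: {2, 3, 4, 5, 7, 8, 9, 10, 11, 12, 13}
No edge joins these 2 groups, so the graph is disconnected.

No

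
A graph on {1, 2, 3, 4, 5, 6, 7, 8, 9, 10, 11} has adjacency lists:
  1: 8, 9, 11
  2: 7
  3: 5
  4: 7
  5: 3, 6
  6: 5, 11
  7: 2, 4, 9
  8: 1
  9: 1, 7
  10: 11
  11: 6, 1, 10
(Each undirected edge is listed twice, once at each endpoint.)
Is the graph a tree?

|V| = 11, |E| = 10.
Connected and |E| = |V| - 1, which characterizes a tree.

Yes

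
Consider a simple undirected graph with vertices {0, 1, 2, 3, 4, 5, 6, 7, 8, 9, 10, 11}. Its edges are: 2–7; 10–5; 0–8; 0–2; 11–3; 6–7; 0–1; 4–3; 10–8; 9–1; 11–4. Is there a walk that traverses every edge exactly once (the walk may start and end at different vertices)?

Degrees: 0:3, 1:2, 2:2, 3:2, 4:2, 5:1, 6:1, 7:2, 8:2, 9:1, 10:2, 11:2
Odd-degree vertices: 0, 5, 6, 9 (4 total).
An Eulerian trail requires 0 or 2 odd-degree vertices; here there are 4.

No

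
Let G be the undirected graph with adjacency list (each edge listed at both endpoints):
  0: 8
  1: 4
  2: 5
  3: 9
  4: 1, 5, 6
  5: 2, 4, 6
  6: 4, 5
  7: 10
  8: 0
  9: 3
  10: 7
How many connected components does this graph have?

4

Component: {0, 8}
Component: {3, 9}
Component: {7, 10}
Component: {1, 2, 4, 5, 6}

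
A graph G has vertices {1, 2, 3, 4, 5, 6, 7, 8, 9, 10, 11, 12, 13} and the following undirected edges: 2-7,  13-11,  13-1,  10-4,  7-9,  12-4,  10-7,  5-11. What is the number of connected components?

Component: {3}
Component: {6}
Component: {8}
Component: {1, 5, 11, 13}
Component: {2, 4, 7, 9, 10, 12}

5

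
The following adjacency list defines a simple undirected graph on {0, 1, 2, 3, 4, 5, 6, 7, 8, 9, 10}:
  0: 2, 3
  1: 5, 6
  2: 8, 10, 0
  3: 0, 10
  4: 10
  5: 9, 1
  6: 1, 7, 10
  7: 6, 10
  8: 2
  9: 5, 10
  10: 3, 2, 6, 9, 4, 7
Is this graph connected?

A breadth-first search from 0 visits 0, 3, 2, 10, 8, 6, 4, 9, 7, 1, 5 — all 11 vertices — so the graph is connected.

Yes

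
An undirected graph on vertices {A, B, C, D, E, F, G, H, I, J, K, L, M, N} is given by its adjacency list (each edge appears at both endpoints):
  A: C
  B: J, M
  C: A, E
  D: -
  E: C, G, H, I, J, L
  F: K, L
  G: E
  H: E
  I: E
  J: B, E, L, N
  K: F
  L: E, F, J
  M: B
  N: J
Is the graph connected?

Component: {D}
Component: {A, B, C, E, F, G, H, I, J, K, L, M, N}
No edge joins these 2 groups, so the graph is disconnected.

No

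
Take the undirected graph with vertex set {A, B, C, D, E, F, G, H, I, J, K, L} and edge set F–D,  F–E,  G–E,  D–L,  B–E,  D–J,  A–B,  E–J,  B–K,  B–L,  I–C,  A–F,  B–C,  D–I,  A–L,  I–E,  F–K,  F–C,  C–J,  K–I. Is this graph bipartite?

A-B-L-A is an odd cycle (length 3), and a bipartite graph can contain only even cycles.

No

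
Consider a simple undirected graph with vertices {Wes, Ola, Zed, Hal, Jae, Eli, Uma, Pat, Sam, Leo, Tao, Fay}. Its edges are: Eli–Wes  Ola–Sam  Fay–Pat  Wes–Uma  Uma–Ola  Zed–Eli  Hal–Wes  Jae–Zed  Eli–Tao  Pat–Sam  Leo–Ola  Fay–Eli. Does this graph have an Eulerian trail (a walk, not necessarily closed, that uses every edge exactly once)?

No

Degrees: Wes:3, Ola:3, Zed:2, Hal:1, Jae:1, Eli:4, Uma:2, Pat:2, Sam:2, Leo:1, Tao:1, Fay:2
Odd-degree vertices: Wes, Ola, Hal, Jae, Leo, Tao (6 total).
With 6 odd-degree vertices (more than two), no single trail can use every edge.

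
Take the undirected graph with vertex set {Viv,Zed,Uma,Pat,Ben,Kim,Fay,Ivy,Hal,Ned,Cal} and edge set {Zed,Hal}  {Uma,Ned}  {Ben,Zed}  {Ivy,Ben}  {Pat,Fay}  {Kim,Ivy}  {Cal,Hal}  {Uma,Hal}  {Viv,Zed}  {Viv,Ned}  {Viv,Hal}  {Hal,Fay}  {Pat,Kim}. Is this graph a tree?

No

The graph has 11 vertices and 13 edges.
A tree on 11 vertices has exactly 10 edges; this graph has 13, so it contains a cycle and is not a tree.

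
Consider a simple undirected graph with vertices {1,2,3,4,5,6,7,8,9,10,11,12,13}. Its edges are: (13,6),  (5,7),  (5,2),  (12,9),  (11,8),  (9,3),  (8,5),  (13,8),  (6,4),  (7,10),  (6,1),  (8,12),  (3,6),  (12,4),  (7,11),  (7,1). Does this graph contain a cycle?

Yes

|V| = 13, |E| = 16, number of components = 1.
Since 16 > 13 - 1, a cycle must exist; for instance 12-4-6-3-9-12.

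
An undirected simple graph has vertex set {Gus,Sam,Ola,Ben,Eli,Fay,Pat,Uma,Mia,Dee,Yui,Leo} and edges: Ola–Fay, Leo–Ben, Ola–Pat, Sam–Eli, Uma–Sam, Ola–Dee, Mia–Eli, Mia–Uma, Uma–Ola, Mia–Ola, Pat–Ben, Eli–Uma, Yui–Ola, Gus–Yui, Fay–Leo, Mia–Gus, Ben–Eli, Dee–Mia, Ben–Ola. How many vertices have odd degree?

Degrees: Gus:2, Sam:2, Ola:7, Ben:4, Eli:4, Fay:2, Pat:2, Uma:4, Mia:5, Dee:2, Yui:2, Leo:2
Odd-degree vertices: Ola, Mia.

2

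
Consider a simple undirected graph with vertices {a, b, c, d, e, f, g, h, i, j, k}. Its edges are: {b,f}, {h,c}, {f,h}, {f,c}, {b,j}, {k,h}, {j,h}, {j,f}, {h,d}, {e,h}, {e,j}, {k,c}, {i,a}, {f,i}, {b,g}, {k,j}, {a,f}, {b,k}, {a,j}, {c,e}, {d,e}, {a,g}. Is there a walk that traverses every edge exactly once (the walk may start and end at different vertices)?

Degrees: a:4, b:4, c:4, d:2, e:4, f:6, g:2, h:6, i:2, j:6, k:4
Odd-degree vertices: none (0 total).
With 0 odd-degree vertices and all edges in one connected piece, an Eulerian trail exists.

Yes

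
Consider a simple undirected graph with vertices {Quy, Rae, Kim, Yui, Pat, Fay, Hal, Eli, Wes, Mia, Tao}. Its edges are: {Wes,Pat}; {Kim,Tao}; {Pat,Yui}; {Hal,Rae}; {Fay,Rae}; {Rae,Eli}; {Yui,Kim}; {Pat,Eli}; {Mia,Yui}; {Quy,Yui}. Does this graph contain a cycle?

No

The graph has 11 vertices, 10 edges, and 1 connected component.
Since 10 = 11 - 1, the graph is a forest and contains no cycle.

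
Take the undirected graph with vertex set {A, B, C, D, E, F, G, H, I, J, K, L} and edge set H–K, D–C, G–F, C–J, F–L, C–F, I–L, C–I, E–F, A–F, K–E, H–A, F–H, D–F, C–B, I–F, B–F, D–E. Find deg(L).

2

Neighbors of L: F, I.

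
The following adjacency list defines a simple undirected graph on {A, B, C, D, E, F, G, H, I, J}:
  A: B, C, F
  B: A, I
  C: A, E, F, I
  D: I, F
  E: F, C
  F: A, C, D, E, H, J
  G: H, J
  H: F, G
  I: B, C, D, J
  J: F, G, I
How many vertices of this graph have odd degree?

Degrees: A:3, B:2, C:4, D:2, E:2, F:6, G:2, H:2, I:4, J:3
Odd-degree vertices: A, J.

2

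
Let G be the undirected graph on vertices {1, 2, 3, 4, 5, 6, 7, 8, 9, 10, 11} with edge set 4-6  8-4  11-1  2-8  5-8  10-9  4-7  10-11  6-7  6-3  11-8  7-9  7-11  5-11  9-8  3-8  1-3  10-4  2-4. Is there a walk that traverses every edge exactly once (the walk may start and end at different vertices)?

No

Degrees: 1:2, 2:2, 3:3, 4:5, 5:2, 6:3, 7:4, 8:6, 9:3, 10:3, 11:5
Odd-degree vertices: 3, 4, 6, 9, 10, 11 (6 total).
An Eulerian trail requires 0 or 2 odd-degree vertices; here there are 6.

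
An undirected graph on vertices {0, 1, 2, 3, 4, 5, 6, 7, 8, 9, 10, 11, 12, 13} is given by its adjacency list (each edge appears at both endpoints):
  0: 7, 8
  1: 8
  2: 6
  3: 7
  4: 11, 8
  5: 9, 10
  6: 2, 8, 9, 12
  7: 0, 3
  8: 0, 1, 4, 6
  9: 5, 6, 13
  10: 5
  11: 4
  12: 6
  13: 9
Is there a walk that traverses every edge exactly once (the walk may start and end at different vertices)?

Degrees: 0:2, 1:1, 2:1, 3:1, 4:2, 5:2, 6:4, 7:2, 8:4, 9:3, 10:1, 11:1, 12:1, 13:1
Odd-degree vertices: 1, 2, 3, 9, 10, 11, 12, 13 (8 total).
With 8 odd-degree vertices (more than two), no single trail can use every edge.

No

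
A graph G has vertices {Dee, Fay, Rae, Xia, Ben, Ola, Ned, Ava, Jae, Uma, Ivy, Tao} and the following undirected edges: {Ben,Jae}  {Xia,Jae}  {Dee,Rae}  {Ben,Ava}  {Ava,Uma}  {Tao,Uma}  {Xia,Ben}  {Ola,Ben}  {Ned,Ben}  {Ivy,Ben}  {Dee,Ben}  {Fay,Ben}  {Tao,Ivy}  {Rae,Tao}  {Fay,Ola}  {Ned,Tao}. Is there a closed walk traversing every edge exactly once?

Yes

Degrees: Dee:2, Fay:2, Rae:2, Xia:2, Ben:8, Ola:2, Ned:2, Ava:2, Jae:2, Uma:2, Ivy:2, Tao:4
Every vertex has even degree and the edges form a single connected piece, so an Eulerian circuit exists.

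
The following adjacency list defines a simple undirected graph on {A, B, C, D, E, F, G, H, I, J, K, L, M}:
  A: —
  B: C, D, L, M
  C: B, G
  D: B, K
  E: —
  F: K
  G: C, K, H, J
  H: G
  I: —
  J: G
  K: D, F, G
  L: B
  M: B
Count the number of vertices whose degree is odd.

Degrees: A:0, B:4, C:2, D:2, E:0, F:1, G:4, H:1, I:0, J:1, K:3, L:1, M:1
Odd-degree vertices: F, H, J, K, L, M.

6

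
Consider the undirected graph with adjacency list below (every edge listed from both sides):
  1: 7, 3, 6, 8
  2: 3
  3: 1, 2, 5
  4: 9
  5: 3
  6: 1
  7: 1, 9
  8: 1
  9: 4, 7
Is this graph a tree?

Yes

|V| = 9, |E| = 8.
It is connected with exactly 8 edges, hence acyclic — it is a tree.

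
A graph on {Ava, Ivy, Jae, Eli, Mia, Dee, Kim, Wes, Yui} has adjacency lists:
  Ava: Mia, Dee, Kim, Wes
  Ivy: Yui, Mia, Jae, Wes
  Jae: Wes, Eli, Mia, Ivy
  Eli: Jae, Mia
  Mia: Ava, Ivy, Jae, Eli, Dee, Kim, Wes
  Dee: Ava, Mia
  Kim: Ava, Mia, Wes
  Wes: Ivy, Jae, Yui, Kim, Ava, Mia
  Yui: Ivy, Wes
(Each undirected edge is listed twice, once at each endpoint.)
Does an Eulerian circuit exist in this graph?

Degrees: Ava:4, Ivy:4, Jae:4, Eli:2, Mia:7, Dee:2, Kim:3, Wes:6, Yui:2
Vertices with odd degree: Mia, Kim. An Eulerian circuit requires all degrees even.

No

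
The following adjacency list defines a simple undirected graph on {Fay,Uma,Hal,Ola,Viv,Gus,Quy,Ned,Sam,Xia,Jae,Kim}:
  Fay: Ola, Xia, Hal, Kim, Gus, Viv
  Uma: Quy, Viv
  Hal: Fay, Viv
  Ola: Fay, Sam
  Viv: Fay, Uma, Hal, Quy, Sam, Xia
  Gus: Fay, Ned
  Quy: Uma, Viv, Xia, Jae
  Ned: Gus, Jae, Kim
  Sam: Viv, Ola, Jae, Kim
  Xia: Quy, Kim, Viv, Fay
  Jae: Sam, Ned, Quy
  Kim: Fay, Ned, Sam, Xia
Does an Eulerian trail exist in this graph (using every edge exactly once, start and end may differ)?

Yes

Degrees: Fay:6, Uma:2, Hal:2, Ola:2, Viv:6, Gus:2, Quy:4, Ned:3, Sam:4, Xia:4, Jae:3, Kim:4
Odd-degree vertices: Ned, Jae (2 total).
With 2 odd-degree vertices and all edges in one connected piece, an Eulerian trail exists (from Ned to Jae).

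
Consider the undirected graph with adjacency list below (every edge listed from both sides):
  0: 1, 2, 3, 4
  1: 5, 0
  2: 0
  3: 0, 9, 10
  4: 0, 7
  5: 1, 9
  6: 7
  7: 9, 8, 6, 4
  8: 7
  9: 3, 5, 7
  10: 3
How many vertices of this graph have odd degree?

Degrees: 0:4, 1:2, 2:1, 3:3, 4:2, 5:2, 6:1, 7:4, 8:1, 9:3, 10:1
Odd-degree vertices: 2, 3, 6, 8, 9, 10.

6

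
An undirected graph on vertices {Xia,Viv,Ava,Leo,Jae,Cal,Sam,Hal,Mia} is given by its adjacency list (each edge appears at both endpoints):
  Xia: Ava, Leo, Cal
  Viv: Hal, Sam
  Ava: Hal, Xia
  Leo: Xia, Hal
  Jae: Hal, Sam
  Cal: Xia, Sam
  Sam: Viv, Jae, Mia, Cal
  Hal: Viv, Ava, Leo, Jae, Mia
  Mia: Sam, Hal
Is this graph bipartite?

Color {Viv, Ava, Leo, Jae, Cal, Mia} black and {Xia, Sam, Hal} white. No edge joins two same-colored vertices, so the graph is bipartite.

Yes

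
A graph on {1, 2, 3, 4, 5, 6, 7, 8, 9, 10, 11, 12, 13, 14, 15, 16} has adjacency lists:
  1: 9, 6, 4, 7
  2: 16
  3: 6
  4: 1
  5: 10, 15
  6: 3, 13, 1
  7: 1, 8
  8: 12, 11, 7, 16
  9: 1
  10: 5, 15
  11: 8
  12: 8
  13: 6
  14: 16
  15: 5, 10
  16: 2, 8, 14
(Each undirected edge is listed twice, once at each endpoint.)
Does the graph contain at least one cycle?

|V| = 16, |E| = 15, number of components = 2.
One cycle is 5-15-10-5.

Yes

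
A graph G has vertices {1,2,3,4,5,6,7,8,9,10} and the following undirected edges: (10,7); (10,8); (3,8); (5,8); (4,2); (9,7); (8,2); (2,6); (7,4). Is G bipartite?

No

8-2-4-7-10-8 is an odd cycle (length 5), and a bipartite graph can contain only even cycles.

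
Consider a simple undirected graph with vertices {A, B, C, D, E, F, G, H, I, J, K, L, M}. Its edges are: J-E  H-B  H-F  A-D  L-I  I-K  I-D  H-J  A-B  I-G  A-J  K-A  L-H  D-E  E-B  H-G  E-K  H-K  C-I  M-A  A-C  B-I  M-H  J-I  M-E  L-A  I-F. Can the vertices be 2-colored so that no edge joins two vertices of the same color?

Yes

A valid 2-coloring puts {B, C, D, F, G, J, K, L, M} on one side and {A, E, H, I} on the other; every edge crosses between the two sides.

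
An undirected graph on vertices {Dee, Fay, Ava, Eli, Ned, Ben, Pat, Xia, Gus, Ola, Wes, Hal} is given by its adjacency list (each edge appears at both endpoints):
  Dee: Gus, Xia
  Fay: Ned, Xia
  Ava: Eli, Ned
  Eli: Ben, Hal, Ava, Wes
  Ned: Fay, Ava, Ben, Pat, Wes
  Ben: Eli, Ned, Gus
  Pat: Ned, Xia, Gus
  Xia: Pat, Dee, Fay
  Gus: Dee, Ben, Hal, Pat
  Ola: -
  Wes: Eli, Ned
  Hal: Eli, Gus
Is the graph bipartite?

Yes

Color {Eli, Ned, Xia, Gus, Ola} black and {Dee, Fay, Ava, Ben, Pat, Wes, Hal} white. No edge joins two same-colored vertices, so the graph is bipartite.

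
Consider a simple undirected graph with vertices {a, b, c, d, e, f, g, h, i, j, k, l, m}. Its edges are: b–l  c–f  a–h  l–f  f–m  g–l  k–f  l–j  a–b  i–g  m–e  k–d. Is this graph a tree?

The graph has 13 vertices and 12 edges.
Connected and |E| = |V| - 1, which characterizes a tree.

Yes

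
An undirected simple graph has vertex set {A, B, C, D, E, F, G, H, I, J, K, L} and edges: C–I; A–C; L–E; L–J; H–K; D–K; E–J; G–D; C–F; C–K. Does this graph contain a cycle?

|V| = 12, |E| = 10, number of components = 3.
One cycle is E-L-J-E.

Yes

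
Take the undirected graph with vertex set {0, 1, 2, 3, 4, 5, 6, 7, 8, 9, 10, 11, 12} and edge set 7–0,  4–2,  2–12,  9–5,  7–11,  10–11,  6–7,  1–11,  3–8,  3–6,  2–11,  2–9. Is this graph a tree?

Yes

The graph has 13 vertices and 12 edges.
Connected and |E| = |V| - 1, which characterizes a tree.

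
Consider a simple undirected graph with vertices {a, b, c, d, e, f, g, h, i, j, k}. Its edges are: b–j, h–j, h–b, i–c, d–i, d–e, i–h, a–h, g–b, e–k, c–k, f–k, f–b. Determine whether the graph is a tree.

No

|V| = 11, |E| = 13.
A tree on 11 vertices has exactly 10 edges; this graph has 13, so it contains a cycle and is not a tree.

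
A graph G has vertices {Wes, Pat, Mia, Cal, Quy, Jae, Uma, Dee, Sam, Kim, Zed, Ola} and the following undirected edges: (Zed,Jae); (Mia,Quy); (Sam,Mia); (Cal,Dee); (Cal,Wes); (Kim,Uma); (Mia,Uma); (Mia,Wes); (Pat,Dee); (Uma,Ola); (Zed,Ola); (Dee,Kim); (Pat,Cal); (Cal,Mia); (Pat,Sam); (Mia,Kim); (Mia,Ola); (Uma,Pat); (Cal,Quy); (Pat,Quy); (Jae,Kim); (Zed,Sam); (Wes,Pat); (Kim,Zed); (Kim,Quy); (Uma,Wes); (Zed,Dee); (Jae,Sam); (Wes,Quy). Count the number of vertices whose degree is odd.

8

Degrees: Wes:5, Pat:6, Mia:7, Cal:5, Quy:5, Jae:3, Uma:5, Dee:4, Sam:4, Kim:6, Zed:5, Ola:3
Odd-degree vertices: Wes, Mia, Cal, Quy, Jae, Uma, Zed, Ola.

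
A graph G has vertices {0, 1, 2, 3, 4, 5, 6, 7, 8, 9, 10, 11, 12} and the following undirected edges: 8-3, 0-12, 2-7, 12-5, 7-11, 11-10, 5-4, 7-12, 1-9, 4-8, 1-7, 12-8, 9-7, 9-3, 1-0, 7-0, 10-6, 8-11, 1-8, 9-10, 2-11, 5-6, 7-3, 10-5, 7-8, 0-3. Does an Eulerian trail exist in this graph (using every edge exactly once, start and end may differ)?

Yes

Degrees: 0:4, 1:4, 2:2, 3:4, 4:2, 5:4, 6:2, 7:8, 8:6, 9:4, 10:4, 11:4, 12:4
Odd-degree vertices: none (0 total).
The non-isolated vertices are connected and exactly 0 have odd degree, so an Eulerian trail exists.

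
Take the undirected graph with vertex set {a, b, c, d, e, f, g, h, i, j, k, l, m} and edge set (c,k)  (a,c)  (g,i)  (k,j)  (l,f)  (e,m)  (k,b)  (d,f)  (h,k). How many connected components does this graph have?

4

Component: {e, m}
Component: {g, i}
Component: {d, f, l}
Component: {a, b, c, h, j, k}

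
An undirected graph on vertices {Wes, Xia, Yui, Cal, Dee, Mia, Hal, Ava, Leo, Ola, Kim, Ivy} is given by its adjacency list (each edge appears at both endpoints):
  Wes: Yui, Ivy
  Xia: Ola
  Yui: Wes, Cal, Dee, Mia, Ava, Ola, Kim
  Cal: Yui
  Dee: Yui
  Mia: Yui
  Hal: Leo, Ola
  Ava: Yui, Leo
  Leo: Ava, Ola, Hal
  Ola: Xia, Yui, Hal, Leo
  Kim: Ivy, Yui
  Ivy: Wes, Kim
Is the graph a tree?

No

The graph has 12 vertices and 14 edges.
Connected but with 14 > 11 edges, so it has a cycle and is not a tree.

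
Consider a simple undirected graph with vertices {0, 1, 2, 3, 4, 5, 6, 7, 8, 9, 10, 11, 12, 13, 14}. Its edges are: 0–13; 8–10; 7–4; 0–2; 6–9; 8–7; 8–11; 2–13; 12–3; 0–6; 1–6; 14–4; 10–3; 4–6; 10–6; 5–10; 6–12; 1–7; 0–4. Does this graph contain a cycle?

Yes

The graph has 15 vertices, 19 edges, and 1 connected component.
Since 19 > 15 - 1, a cycle must exist; for instance 6-10-8-7-1-6.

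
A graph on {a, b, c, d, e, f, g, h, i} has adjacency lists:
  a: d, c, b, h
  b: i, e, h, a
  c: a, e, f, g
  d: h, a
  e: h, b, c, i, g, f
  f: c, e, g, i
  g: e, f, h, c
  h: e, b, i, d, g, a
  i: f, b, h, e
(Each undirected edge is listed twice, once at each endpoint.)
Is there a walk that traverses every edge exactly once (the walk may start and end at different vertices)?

Yes

Degrees: a:4, b:4, c:4, d:2, e:6, f:4, g:4, h:6, i:4
Odd-degree vertices: none (0 total).
With 0 odd-degree vertices and all edges in one connected piece, an Eulerian trail exists.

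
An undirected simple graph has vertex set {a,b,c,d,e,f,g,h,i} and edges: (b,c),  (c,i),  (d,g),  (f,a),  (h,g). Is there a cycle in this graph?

|V| = 9, |E| = 5, number of components = 4.
Since 5 = 9 - 4, the graph is a forest and contains no cycle.

No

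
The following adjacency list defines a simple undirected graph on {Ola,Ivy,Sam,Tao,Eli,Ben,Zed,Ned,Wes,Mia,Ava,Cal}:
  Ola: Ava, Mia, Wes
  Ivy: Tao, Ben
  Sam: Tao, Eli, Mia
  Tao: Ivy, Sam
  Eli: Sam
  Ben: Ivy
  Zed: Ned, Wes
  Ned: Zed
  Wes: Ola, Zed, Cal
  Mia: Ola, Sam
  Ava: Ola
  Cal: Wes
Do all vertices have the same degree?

No

Degrees: Ola:3, Ivy:2, Sam:3, Tao:2, Eli:1, Ben:1, Zed:2, Ned:1, Wes:3, Mia:2, Ava:1, Cal:1
Degrees are not all equal (e.g. deg(Eli)=1 but deg(Ola)=3); not regular.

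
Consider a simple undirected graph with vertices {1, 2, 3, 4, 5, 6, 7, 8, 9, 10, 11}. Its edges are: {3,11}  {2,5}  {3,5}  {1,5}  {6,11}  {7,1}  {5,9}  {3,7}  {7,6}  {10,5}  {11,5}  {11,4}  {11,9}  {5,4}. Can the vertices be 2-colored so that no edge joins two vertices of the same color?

The cycle 4-5-11-4 has length 3, which is odd, so the graph is not bipartite.

No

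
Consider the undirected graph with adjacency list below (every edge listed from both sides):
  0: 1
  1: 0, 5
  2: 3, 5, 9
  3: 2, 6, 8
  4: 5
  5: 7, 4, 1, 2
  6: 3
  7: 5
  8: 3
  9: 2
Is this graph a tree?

Yes

The graph has 10 vertices and 9 edges.
Connected and |E| = |V| - 1, which characterizes a tree.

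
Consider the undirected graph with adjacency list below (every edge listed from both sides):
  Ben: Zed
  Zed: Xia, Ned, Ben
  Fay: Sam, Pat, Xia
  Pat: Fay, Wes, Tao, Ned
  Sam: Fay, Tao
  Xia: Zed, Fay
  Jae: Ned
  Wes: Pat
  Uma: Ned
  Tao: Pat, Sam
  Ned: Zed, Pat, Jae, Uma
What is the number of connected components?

1

Component: {Ben, Zed, Fay, Pat, Sam, Xia, Jae, Wes, Uma, Tao, Ned}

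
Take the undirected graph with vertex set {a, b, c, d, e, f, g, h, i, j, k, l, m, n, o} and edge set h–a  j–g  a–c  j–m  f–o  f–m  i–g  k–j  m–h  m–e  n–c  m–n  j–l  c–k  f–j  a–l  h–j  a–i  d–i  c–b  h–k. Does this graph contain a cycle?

Yes

|V| = 15, |E| = 21, number of components = 1.
One cycle is h-m-n-c-k-h.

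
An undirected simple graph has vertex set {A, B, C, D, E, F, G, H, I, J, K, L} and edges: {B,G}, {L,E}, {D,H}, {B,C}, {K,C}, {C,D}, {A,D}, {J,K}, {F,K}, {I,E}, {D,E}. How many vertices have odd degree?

Degrees: A:1, B:2, C:3, D:4, E:3, F:1, G:1, H:1, I:1, J:1, K:3, L:1
Odd-degree vertices: A, C, E, F, G, H, I, J, K, L.

10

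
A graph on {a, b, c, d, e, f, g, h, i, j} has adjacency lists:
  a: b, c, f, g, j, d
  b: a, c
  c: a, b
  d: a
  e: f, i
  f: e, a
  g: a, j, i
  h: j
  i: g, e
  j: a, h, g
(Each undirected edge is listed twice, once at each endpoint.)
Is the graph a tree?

No

The graph has 10 vertices and 12 edges.
A tree on 10 vertices has exactly 9 edges; this graph has 12, so it contains a cycle and is not a tree.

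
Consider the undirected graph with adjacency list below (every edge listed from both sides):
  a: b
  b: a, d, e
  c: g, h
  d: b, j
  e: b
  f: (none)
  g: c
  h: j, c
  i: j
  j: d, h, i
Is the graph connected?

Component: {f}
Component: {a, b, c, d, e, g, h, i, j}
There are 2 separate components, so the graph is not connected.

No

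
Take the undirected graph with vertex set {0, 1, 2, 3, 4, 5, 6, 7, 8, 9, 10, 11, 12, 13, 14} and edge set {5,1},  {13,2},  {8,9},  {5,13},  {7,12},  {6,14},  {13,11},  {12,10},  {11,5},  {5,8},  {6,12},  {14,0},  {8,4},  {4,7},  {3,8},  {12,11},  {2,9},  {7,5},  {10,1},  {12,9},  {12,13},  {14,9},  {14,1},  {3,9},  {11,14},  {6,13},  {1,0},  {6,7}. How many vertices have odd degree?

4

Degrees: 0:2, 1:4, 2:2, 3:2, 4:2, 5:5, 6:4, 7:4, 8:4, 9:5, 10:2, 11:4, 12:6, 13:5, 14:5
Odd-degree vertices: 5, 9, 13, 14.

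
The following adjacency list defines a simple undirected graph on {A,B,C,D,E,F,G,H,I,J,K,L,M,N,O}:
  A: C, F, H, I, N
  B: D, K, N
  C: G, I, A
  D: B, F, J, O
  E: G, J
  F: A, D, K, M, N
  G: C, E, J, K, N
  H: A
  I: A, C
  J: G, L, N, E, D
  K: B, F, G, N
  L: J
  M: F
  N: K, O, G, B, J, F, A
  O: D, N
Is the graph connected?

Yes

Starting from A and exploring outward reaches every vertex (A, N, I, C, H, F, J, O, B, G, K, M, D, L, E); the graph is connected.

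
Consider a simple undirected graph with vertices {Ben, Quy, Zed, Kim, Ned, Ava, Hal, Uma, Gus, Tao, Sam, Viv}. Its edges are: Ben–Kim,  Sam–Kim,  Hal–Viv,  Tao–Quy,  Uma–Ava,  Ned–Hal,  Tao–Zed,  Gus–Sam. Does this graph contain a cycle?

|V| = 12, |E| = 8, number of components = 4.
A forest on 12 vertices with 4 components has exactly 8 edges, which matches — so no cycle.

No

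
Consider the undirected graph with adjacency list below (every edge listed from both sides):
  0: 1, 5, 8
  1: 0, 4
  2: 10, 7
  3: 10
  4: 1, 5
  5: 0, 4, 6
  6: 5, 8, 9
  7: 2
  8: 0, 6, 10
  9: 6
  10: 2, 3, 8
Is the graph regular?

No

Degrees: 0:3, 1:2, 2:2, 3:1, 4:2, 5:3, 6:3, 7:1, 8:3, 9:1, 10:3
Degrees are not all equal (e.g. deg(3)=1 but deg(0)=3); not regular.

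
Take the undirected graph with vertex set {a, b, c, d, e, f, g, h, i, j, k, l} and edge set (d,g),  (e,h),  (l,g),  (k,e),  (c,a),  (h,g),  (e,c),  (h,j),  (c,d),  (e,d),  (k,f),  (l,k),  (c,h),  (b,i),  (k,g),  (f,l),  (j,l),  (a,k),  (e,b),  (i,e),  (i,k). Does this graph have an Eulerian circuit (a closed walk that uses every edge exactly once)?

No

Degrees: a:2, b:2, c:4, d:3, e:6, f:2, g:4, h:4, i:3, j:2, k:6, l:4
Vertices with odd degree: d, i. An Eulerian circuit requires all degrees even.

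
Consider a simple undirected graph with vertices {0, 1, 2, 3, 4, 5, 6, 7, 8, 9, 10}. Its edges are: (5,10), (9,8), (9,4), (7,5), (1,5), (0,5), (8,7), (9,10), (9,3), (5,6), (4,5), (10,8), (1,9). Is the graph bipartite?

No

8-9-10-8 is an odd cycle (length 3), and a bipartite graph can contain only even cycles.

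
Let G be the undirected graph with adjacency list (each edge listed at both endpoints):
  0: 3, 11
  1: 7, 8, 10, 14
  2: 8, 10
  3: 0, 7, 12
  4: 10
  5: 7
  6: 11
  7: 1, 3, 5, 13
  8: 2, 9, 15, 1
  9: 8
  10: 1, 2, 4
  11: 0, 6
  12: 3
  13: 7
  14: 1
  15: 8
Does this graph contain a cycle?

|V| = 16, |E| = 16, number of components = 1.
One cycle is 1-8-2-10-1.

Yes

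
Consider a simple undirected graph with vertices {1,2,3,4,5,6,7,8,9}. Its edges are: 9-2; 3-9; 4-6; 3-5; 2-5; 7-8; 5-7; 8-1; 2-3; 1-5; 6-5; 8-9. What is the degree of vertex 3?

Neighbors of 3: 2, 5, 9.

3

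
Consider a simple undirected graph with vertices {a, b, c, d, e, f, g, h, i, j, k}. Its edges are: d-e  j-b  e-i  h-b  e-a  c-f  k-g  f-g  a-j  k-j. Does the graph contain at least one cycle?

No

The graph has 11 vertices, 10 edges, and 1 connected component.
Since 10 = 11 - 1, the graph is a forest and contains no cycle.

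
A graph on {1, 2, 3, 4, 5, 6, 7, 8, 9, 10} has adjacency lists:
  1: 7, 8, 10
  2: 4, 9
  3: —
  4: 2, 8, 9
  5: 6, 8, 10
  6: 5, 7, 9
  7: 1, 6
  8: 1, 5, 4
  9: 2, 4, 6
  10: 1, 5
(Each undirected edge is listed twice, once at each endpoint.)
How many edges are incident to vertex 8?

Neighbors of 8: 1, 4, 5.

3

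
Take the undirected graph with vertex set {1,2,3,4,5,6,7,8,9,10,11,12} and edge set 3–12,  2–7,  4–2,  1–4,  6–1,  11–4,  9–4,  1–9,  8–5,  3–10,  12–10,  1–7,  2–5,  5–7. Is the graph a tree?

|V| = 12, |E| = 14.
It splits into 2 components, so it cannot be a tree.

No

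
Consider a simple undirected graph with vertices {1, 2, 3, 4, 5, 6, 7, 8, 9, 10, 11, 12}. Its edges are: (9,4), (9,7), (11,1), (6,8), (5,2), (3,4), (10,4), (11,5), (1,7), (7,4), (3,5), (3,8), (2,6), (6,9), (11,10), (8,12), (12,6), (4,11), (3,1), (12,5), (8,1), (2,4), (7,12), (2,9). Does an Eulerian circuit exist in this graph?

Degrees: 1:4, 2:4, 3:4, 4:6, 5:4, 6:4, 7:4, 8:4, 9:4, 10:2, 11:4, 12:4
All degrees are even and the non-isolated vertices are connected — an Eulerian circuit exists.

Yes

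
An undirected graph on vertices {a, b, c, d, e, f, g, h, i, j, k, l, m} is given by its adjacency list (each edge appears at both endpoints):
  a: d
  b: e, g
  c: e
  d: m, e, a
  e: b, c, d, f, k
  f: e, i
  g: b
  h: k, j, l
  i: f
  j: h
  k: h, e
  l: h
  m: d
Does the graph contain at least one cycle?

No

The graph has 13 vertices, 12 edges, and 1 connected component.
A forest on 13 vertices with 1 component has exactly 12 edges, which matches — so no cycle.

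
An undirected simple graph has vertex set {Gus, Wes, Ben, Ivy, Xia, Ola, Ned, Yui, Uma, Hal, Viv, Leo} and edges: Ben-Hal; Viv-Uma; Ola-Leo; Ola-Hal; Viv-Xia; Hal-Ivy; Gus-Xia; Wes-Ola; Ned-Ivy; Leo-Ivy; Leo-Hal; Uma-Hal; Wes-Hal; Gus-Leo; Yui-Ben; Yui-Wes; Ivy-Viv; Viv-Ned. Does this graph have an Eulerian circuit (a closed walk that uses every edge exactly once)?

No

Degrees: Gus:2, Wes:3, Ben:2, Ivy:4, Xia:2, Ola:3, Ned:2, Yui:2, Uma:2, Hal:6, Viv:4, Leo:4
Vertices with odd degree: Wes, Ola. An Eulerian circuit requires all degrees even.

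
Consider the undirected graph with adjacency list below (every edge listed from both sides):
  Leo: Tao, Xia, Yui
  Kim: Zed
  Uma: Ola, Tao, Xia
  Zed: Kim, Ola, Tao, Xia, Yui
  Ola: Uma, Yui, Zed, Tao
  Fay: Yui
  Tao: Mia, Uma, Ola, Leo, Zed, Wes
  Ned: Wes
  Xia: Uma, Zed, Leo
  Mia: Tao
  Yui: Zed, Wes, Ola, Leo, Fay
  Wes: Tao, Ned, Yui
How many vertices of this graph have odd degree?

10

Degrees: Leo:3, Kim:1, Uma:3, Zed:5, Ola:4, Fay:1, Tao:6, Ned:1, Xia:3, Mia:1, Yui:5, Wes:3
Odd-degree vertices: Leo, Kim, Uma, Zed, Fay, Ned, Xia, Mia, Yui, Wes.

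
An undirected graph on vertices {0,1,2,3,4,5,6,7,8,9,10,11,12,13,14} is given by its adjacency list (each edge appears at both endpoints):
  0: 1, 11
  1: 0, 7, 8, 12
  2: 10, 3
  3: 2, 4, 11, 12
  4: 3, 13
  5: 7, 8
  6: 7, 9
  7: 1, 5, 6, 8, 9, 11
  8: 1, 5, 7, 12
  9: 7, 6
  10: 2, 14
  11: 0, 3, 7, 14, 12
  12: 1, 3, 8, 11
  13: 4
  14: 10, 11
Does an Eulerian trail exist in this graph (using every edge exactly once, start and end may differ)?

Degrees: 0:2, 1:4, 2:2, 3:4, 4:2, 5:2, 6:2, 7:6, 8:4, 9:2, 10:2, 11:5, 12:4, 13:1, 14:2
Odd-degree vertices: 11, 13 (2 total).
The non-isolated vertices are connected and exactly 2 have odd degree, so an Eulerian trail exists (from 11 to 13).

Yes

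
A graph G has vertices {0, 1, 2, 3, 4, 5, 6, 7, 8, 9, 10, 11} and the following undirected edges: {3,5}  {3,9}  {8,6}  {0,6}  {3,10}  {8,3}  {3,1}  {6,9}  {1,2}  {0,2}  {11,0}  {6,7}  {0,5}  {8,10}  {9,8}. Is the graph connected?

No

Component: {4}
Component: {0, 1, 2, 3, 5, 6, 7, 8, 9, 10, 11}
There are 2 separate components, so the graph is not connected.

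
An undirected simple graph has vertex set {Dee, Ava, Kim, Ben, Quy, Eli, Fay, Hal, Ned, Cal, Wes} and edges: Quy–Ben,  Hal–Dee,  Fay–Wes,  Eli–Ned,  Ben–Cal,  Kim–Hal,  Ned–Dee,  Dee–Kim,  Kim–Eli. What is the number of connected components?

Component: {Ava}
Component: {Fay, Wes}
Component: {Ben, Quy, Cal}
Component: {Dee, Kim, Eli, Hal, Ned}

4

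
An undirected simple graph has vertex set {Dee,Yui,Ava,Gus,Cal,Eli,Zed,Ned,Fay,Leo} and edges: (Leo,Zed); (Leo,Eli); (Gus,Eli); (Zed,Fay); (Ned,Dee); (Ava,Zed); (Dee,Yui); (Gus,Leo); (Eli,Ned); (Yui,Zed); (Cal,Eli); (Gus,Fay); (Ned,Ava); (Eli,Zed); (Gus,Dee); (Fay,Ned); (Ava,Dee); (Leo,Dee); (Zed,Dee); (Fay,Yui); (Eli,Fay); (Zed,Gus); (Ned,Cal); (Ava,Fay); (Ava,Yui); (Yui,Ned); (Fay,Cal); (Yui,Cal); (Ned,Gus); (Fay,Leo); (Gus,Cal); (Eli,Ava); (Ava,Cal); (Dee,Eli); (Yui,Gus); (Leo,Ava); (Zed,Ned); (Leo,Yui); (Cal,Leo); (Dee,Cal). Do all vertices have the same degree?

Yes

Degrees: Dee:8, Yui:8, Ava:8, Gus:8, Cal:8, Eli:8, Zed:8, Ned:8, Fay:8, Leo:8
Every vertex has degree 8, so the graph is 8-regular.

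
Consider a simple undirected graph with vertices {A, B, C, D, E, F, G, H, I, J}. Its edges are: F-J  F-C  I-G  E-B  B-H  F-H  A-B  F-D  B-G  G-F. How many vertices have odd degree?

8

Degrees: A:1, B:4, C:1, D:1, E:1, F:5, G:3, H:2, I:1, J:1
Odd-degree vertices: A, C, D, E, F, G, I, J.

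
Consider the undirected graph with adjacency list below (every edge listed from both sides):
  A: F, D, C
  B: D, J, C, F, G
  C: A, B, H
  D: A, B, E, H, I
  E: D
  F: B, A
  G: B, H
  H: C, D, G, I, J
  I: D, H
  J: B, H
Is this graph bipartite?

The cycle H-I-D-H has length 3, which is odd, so the graph is not bipartite.

No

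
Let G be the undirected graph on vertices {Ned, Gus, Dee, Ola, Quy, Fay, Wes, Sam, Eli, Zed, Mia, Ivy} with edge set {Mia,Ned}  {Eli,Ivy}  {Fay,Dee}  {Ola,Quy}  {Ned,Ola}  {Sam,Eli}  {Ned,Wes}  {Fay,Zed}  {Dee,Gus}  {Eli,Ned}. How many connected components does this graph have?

Component: {Gus, Dee, Fay, Zed}
Component: {Ned, Ola, Quy, Wes, Sam, Eli, Mia, Ivy}

2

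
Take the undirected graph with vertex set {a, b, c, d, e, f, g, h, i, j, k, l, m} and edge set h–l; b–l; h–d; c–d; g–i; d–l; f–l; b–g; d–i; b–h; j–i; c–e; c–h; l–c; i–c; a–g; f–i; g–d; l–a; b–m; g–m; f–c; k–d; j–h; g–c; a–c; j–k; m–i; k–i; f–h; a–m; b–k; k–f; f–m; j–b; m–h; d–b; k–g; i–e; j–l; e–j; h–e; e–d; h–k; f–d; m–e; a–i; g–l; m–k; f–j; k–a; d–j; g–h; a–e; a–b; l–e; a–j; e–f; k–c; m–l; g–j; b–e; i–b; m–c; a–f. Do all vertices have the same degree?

Degrees: a:10, b:10, c:10, d:10, e:10, f:10, g:10, h:10, i:10, j:10, k:10, l:10, m:10
Every vertex has degree 10, so the graph is 10-regular.

Yes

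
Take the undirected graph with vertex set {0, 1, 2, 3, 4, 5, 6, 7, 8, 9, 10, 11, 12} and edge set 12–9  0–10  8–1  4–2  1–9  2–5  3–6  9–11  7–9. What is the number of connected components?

4

Component: {0, 10}
Component: {3, 6}
Component: {2, 4, 5}
Component: {1, 7, 8, 9, 11, 12}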